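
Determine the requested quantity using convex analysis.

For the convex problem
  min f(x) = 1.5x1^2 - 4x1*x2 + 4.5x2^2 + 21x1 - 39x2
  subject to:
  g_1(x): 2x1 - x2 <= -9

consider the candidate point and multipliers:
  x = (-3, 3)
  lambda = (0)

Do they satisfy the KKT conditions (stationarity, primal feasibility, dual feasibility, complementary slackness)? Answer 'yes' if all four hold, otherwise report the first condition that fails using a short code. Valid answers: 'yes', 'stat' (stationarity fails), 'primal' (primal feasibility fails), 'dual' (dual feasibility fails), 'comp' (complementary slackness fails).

Gradient of f: grad f(x) = Q x + c = (0, 0)
Constraint values g_i(x) = a_i^T x - b_i:
  g_1((-3, 3)) = 0
Stationarity residual: grad f(x) + sum_i lambda_i a_i = (0, 0)
  -> stationarity OK
Primal feasibility (all g_i <= 0): OK
Dual feasibility (all lambda_i >= 0): OK
Complementary slackness (lambda_i * g_i(x) = 0 for all i): OK

Verdict: yes, KKT holds.

yes


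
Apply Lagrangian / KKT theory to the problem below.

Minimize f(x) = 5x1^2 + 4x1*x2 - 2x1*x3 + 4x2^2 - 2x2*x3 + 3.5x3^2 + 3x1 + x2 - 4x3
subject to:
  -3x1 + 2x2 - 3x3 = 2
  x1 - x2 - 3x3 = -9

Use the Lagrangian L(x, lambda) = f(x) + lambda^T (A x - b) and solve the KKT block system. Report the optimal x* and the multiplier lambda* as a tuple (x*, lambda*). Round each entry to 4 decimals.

Form the Lagrangian:
  L(x, lambda) = (1/2) x^T Q x + c^T x + lambda^T (A x - b)
Stationarity (grad_x L = 0): Q x + c + A^T lambda = 0.
Primal feasibility: A x = b.

This gives the KKT block system:
  [ Q   A^T ] [ x     ]   [-c ]
  [ A    0  ] [ lambda ] = [ b ]

Solving the linear system:
  x*      = (-1.3798, 1.8269, 1.9311)
  lambda* = (-1.1196, 3.9942)
  f(x*)   = 14.0749

x* = (-1.3798, 1.8269, 1.9311), lambda* = (-1.1196, 3.9942)


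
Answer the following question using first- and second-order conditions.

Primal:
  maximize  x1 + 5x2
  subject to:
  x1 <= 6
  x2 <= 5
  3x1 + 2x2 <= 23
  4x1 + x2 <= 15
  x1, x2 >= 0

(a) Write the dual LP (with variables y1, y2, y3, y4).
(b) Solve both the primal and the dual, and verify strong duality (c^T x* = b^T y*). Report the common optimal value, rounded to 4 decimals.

The standard primal-dual pair for 'max c^T x s.t. A x <= b, x >= 0' is:
  Dual:  min b^T y  s.t.  A^T y >= c,  y >= 0.

So the dual LP is:
  minimize  6y1 + 5y2 + 23y3 + 15y4
  subject to:
    y1 + 3y3 + 4y4 >= 1
    y2 + 2y3 + y4 >= 5
    y1, y2, y3, y4 >= 0

Solving the primal: x* = (2.5, 5).
  primal value c^T x* = 27.5.
Solving the dual: y* = (0, 4.75, 0, 0.25).
  dual value b^T y* = 27.5.
Strong duality: c^T x* = b^T y*. Confirmed.

27.5


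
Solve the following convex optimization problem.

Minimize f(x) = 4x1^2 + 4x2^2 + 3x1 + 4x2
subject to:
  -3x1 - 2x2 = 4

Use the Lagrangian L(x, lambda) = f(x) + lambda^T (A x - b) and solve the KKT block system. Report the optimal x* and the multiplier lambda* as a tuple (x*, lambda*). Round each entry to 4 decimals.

Form the Lagrangian:
  L(x, lambda) = (1/2) x^T Q x + c^T x + lambda^T (A x - b)
Stationarity (grad_x L = 0): Q x + c + A^T lambda = 0.
Primal feasibility: A x = b.

This gives the KKT block system:
  [ Q   A^T ] [ x     ]   [-c ]
  [ A    0  ] [ lambda ] = [ b ]

Solving the linear system:
  x*      = (-0.8077, -0.7885)
  lambda* = (-1.1538)
  f(x*)   = -0.4808

x* = (-0.8077, -0.7885), lambda* = (-1.1538)


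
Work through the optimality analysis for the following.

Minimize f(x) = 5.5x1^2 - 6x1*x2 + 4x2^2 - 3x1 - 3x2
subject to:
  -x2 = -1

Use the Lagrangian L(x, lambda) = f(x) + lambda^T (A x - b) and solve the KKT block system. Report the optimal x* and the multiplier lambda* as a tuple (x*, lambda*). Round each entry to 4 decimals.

Form the Lagrangian:
  L(x, lambda) = (1/2) x^T Q x + c^T x + lambda^T (A x - b)
Stationarity (grad_x L = 0): Q x + c + A^T lambda = 0.
Primal feasibility: A x = b.

This gives the KKT block system:
  [ Q   A^T ] [ x     ]   [-c ]
  [ A    0  ] [ lambda ] = [ b ]

Solving the linear system:
  x*      = (0.8182, 1)
  lambda* = (0.0909)
  f(x*)   = -2.6818

x* = (0.8182, 1), lambda* = (0.0909)


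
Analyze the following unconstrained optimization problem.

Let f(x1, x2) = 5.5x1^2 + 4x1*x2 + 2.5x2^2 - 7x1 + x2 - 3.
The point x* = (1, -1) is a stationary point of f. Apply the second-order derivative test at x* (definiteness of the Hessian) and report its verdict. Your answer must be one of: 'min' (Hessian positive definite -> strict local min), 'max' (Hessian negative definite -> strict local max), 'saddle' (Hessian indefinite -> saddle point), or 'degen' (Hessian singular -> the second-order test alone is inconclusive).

Compute the Hessian H = grad^2 f:
  H = [[11, 4], [4, 5]]
Verify stationarity: grad f(x*) = H x* + g = (0, 0).
Eigenvalues of H: 3, 13.
Both eigenvalues > 0, so H is positive definite -> x* is a strict local min.

min


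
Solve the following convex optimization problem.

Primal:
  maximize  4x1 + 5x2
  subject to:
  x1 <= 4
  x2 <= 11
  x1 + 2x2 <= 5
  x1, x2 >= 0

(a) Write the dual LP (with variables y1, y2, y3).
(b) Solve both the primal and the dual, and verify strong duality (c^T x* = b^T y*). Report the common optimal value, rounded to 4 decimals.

The standard primal-dual pair for 'max c^T x s.t. A x <= b, x >= 0' is:
  Dual:  min b^T y  s.t.  A^T y >= c,  y >= 0.

So the dual LP is:
  minimize  4y1 + 11y2 + 5y3
  subject to:
    y1 + y3 >= 4
    y2 + 2y3 >= 5
    y1, y2, y3 >= 0

Solving the primal: x* = (4, 0.5).
  primal value c^T x* = 18.5.
Solving the dual: y* = (1.5, 0, 2.5).
  dual value b^T y* = 18.5.
Strong duality: c^T x* = b^T y*. Confirmed.

18.5


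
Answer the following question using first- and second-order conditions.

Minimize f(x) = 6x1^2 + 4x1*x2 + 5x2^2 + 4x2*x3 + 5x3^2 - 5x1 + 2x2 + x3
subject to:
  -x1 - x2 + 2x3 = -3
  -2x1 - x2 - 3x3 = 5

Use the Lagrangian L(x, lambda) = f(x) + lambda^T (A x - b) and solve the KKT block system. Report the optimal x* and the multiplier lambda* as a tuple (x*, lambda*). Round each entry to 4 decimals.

Form the Lagrangian:
  L(x, lambda) = (1/2) x^T Q x + c^T x + lambda^T (A x - b)
Stationarity (grad_x L = 0): Q x + c + A^T lambda = 0.
Primal feasibility: A x = b.

This gives the KKT block system:
  [ Q   A^T ] [ x     ]   [-c ]
  [ A    0  ] [ lambda ] = [ b ]

Solving the linear system:
  x*      = (-0.2743, 0.184, -1.5451)
  lambda* = (0.6806, -4.1181)
  f(x*)   = 11.4132

x* = (-0.2743, 0.184, -1.5451), lambda* = (0.6806, -4.1181)


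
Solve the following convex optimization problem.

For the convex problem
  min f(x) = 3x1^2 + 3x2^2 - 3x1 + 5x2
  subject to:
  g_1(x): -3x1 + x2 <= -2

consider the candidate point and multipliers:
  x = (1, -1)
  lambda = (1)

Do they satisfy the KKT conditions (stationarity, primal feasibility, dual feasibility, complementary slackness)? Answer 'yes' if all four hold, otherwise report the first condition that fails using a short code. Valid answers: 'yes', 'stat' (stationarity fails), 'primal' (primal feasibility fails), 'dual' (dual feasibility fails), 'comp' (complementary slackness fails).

Gradient of f: grad f(x) = Q x + c = (3, -1)
Constraint values g_i(x) = a_i^T x - b_i:
  g_1((1, -1)) = -2
Stationarity residual: grad f(x) + sum_i lambda_i a_i = (0, 0)
  -> stationarity OK
Primal feasibility (all g_i <= 0): OK
Dual feasibility (all lambda_i >= 0): OK
Complementary slackness (lambda_i * g_i(x) = 0 for all i): FAILS

Verdict: the first failing condition is complementary_slackness -> comp.

comp


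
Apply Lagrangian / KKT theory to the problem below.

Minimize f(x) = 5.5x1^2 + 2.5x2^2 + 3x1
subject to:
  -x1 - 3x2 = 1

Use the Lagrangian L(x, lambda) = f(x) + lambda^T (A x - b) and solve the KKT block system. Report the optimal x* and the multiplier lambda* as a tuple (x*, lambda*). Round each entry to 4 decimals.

Form the Lagrangian:
  L(x, lambda) = (1/2) x^T Q x + c^T x + lambda^T (A x - b)
Stationarity (grad_x L = 0): Q x + c + A^T lambda = 0.
Primal feasibility: A x = b.

This gives the KKT block system:
  [ Q   A^T ] [ x     ]   [-c ]
  [ A    0  ] [ lambda ] = [ b ]

Solving the linear system:
  x*      = (-0.3077, -0.2308)
  lambda* = (-0.3846)
  f(x*)   = -0.2692

x* = (-0.3077, -0.2308), lambda* = (-0.3846)


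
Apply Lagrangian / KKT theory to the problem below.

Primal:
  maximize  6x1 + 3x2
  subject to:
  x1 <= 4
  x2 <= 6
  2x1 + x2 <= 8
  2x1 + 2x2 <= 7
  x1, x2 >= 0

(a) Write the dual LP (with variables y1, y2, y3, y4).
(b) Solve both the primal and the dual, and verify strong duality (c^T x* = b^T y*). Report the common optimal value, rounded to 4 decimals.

The standard primal-dual pair for 'max c^T x s.t. A x <= b, x >= 0' is:
  Dual:  min b^T y  s.t.  A^T y >= c,  y >= 0.

So the dual LP is:
  minimize  4y1 + 6y2 + 8y3 + 7y4
  subject to:
    y1 + 2y3 + 2y4 >= 6
    y2 + y3 + 2y4 >= 3
    y1, y2, y3, y4 >= 0

Solving the primal: x* = (3.5, 0).
  primal value c^T x* = 21.
Solving the dual: y* = (0, 0, 0, 3).
  dual value b^T y* = 21.
Strong duality: c^T x* = b^T y*. Confirmed.

21


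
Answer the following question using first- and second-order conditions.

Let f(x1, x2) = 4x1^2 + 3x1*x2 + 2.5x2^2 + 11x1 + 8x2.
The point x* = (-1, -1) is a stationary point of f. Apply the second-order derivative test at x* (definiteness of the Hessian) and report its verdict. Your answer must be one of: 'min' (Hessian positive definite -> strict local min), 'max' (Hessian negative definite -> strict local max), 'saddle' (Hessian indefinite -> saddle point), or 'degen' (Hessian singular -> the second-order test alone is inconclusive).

Compute the Hessian H = grad^2 f:
  H = [[8, 3], [3, 5]]
Verify stationarity: grad f(x*) = H x* + g = (0, 0).
Eigenvalues of H: 3.1459, 9.8541.
Both eigenvalues > 0, so H is positive definite -> x* is a strict local min.

min


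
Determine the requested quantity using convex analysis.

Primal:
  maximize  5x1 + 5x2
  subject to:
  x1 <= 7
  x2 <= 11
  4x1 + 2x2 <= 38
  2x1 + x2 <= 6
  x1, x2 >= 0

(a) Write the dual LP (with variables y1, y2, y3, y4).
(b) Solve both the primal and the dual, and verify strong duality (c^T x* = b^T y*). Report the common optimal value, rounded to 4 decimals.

The standard primal-dual pair for 'max c^T x s.t. A x <= b, x >= 0' is:
  Dual:  min b^T y  s.t.  A^T y >= c,  y >= 0.

So the dual LP is:
  minimize  7y1 + 11y2 + 38y3 + 6y4
  subject to:
    y1 + 4y3 + 2y4 >= 5
    y2 + 2y3 + y4 >= 5
    y1, y2, y3, y4 >= 0

Solving the primal: x* = (0, 6).
  primal value c^T x* = 30.
Solving the dual: y* = (0, 0, 0, 5).
  dual value b^T y* = 30.
Strong duality: c^T x* = b^T y*. Confirmed.

30


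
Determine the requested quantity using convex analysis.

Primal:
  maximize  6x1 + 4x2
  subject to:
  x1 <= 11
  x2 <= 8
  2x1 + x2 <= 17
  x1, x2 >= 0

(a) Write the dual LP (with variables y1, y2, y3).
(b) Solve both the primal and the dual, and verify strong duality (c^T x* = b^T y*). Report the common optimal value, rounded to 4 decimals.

The standard primal-dual pair for 'max c^T x s.t. A x <= b, x >= 0' is:
  Dual:  min b^T y  s.t.  A^T y >= c,  y >= 0.

So the dual LP is:
  minimize  11y1 + 8y2 + 17y3
  subject to:
    y1 + 2y3 >= 6
    y2 + y3 >= 4
    y1, y2, y3 >= 0

Solving the primal: x* = (4.5, 8).
  primal value c^T x* = 59.
Solving the dual: y* = (0, 1, 3).
  dual value b^T y* = 59.
Strong duality: c^T x* = b^T y*. Confirmed.

59


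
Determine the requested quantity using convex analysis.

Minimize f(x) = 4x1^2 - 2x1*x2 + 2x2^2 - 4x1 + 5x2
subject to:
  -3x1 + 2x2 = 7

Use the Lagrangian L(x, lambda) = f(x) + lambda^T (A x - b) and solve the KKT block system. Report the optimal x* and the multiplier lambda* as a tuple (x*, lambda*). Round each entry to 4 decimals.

Form the Lagrangian:
  L(x, lambda) = (1/2) x^T Q x + c^T x + lambda^T (A x - b)
Stationarity (grad_x L = 0): Q x + c + A^T lambda = 0.
Primal feasibility: A x = b.

This gives the KKT block system:
  [ Q   A^T ] [ x     ]   [-c ]
  [ A    0  ] [ lambda ] = [ b ]

Solving the linear system:
  x*      = (-1.5909, 1.1136)
  lambda* = (-6.3182)
  f(x*)   = 28.0795

x* = (-1.5909, 1.1136), lambda* = (-6.3182)


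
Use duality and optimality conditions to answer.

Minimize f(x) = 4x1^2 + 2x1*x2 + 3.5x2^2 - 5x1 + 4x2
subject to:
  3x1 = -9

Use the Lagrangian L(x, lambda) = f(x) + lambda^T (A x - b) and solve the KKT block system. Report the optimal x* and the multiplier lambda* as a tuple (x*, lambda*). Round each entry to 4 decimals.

Form the Lagrangian:
  L(x, lambda) = (1/2) x^T Q x + c^T x + lambda^T (A x - b)
Stationarity (grad_x L = 0): Q x + c + A^T lambda = 0.
Primal feasibility: A x = b.

This gives the KKT block system:
  [ Q   A^T ] [ x     ]   [-c ]
  [ A    0  ] [ lambda ] = [ b ]

Solving the linear system:
  x*      = (-3, 0.2857)
  lambda* = (9.4762)
  f(x*)   = 50.7143

x* = (-3, 0.2857), lambda* = (9.4762)


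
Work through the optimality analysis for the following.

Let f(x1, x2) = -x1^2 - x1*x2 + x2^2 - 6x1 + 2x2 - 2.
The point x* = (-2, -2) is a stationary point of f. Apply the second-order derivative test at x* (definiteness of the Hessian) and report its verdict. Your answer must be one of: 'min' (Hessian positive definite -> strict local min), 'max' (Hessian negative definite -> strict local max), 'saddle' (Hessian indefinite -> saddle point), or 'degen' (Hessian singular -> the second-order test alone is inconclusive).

Compute the Hessian H = grad^2 f:
  H = [[-2, -1], [-1, 2]]
Verify stationarity: grad f(x*) = H x* + g = (0, 0).
Eigenvalues of H: -2.2361, 2.2361.
Eigenvalues have mixed signs, so H is indefinite -> x* is a saddle point.

saddle


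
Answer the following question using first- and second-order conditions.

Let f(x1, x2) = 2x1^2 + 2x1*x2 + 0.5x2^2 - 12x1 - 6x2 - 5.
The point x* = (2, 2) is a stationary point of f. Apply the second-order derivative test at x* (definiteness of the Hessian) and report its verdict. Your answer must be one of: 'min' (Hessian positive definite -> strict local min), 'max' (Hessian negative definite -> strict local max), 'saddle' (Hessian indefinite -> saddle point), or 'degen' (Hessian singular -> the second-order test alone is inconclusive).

Compute the Hessian H = grad^2 f:
  H = [[4, 2], [2, 1]]
Verify stationarity: grad f(x*) = H x* + g = (0, 0).
Eigenvalues of H: 0, 5.
H has a zero eigenvalue (singular; positive semidefinite but not definite), so H is neither positive definite, negative definite, nor indefinite. The second-order test alone is inconclusive -> degen.
(Indeed, f is constant along the null direction of H through x*, so x* is not a strict local extremum.)

degen


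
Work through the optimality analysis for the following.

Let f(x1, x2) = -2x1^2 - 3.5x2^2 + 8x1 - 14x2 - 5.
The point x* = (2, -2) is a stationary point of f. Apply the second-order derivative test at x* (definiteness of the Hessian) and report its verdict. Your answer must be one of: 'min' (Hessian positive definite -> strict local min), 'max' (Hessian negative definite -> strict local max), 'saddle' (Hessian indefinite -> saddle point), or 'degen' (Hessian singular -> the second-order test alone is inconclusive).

Compute the Hessian H = grad^2 f:
  H = [[-4, 0], [0, -7]]
Verify stationarity: grad f(x*) = H x* + g = (0, 0).
Eigenvalues of H: -7, -4.
Both eigenvalues < 0, so H is negative definite -> x* is a strict local max.

max


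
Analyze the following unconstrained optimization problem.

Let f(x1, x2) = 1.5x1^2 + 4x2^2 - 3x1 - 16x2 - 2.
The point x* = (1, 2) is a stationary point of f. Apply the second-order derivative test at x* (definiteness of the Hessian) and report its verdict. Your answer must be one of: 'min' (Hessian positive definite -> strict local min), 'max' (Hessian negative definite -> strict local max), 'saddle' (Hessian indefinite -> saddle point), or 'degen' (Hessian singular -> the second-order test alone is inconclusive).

Compute the Hessian H = grad^2 f:
  H = [[3, 0], [0, 8]]
Verify stationarity: grad f(x*) = H x* + g = (0, 0).
Eigenvalues of H: 3, 8.
Both eigenvalues > 0, so H is positive definite -> x* is a strict local min.

min


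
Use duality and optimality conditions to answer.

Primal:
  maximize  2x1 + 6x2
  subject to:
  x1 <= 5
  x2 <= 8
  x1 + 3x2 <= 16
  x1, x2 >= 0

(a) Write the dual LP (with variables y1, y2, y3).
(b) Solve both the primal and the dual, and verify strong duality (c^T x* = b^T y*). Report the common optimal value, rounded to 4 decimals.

The standard primal-dual pair for 'max c^T x s.t. A x <= b, x >= 0' is:
  Dual:  min b^T y  s.t.  A^T y >= c,  y >= 0.

So the dual LP is:
  minimize  5y1 + 8y2 + 16y3
  subject to:
    y1 + y3 >= 2
    y2 + 3y3 >= 6
    y1, y2, y3 >= 0

Solving the primal: x* = (0, 5.3333).
  primal value c^T x* = 32.
Solving the dual: y* = (0, 0, 2).
  dual value b^T y* = 32.
Strong duality: c^T x* = b^T y*. Confirmed.

32


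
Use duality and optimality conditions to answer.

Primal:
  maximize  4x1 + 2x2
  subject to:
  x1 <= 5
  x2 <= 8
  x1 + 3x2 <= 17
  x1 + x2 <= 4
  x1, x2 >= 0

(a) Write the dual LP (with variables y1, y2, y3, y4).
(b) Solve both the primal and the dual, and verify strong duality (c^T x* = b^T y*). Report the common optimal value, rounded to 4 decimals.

The standard primal-dual pair for 'max c^T x s.t. A x <= b, x >= 0' is:
  Dual:  min b^T y  s.t.  A^T y >= c,  y >= 0.

So the dual LP is:
  minimize  5y1 + 8y2 + 17y3 + 4y4
  subject to:
    y1 + y3 + y4 >= 4
    y2 + 3y3 + y4 >= 2
    y1, y2, y3, y4 >= 0

Solving the primal: x* = (4, 0).
  primal value c^T x* = 16.
Solving the dual: y* = (0, 0, 0, 4).
  dual value b^T y* = 16.
Strong duality: c^T x* = b^T y*. Confirmed.

16


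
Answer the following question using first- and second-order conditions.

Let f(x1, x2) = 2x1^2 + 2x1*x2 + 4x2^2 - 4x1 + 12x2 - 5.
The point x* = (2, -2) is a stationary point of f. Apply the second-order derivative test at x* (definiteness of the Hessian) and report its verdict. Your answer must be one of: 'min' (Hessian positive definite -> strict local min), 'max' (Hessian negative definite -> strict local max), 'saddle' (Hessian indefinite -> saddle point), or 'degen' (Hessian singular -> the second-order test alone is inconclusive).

Compute the Hessian H = grad^2 f:
  H = [[4, 2], [2, 8]]
Verify stationarity: grad f(x*) = H x* + g = (0, 0).
Eigenvalues of H: 3.1716, 8.8284.
Both eigenvalues > 0, so H is positive definite -> x* is a strict local min.

min


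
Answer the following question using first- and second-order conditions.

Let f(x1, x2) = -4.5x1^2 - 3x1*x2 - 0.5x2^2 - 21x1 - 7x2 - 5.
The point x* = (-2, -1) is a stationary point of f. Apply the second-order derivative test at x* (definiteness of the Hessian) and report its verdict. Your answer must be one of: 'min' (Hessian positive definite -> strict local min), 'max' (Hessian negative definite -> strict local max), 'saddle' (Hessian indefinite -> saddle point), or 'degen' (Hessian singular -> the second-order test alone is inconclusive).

Compute the Hessian H = grad^2 f:
  H = [[-9, -3], [-3, -1]]
Verify stationarity: grad f(x*) = H x* + g = (0, 0).
Eigenvalues of H: -10, 0.
H has a zero eigenvalue (singular; negative semidefinite but not definite), so H is neither positive definite, negative definite, nor indefinite. The second-order test alone is inconclusive -> degen.
(Indeed, f is constant along the null direction of H through x*, so x* is not a strict local extremum.)

degen


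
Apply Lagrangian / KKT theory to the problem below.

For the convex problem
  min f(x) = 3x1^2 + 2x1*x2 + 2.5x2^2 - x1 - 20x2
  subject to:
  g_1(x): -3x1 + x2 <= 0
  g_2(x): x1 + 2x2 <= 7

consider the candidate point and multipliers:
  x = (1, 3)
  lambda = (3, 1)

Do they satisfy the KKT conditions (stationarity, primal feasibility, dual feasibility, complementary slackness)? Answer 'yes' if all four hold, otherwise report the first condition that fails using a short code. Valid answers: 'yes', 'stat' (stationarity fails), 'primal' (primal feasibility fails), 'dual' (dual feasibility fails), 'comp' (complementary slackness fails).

Gradient of f: grad f(x) = Q x + c = (11, -3)
Constraint values g_i(x) = a_i^T x - b_i:
  g_1((1, 3)) = 0
  g_2((1, 3)) = 0
Stationarity residual: grad f(x) + sum_i lambda_i a_i = (3, 2)
  -> stationarity FAILS
Primal feasibility (all g_i <= 0): OK
Dual feasibility (all lambda_i >= 0): OK
Complementary slackness (lambda_i * g_i(x) = 0 for all i): OK

Verdict: the first failing condition is stationarity -> stat.

stat


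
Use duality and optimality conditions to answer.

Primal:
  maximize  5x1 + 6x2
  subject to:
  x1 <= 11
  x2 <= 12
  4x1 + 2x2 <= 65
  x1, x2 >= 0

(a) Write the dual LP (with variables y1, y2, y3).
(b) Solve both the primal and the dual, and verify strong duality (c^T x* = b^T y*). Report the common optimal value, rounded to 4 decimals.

The standard primal-dual pair for 'max c^T x s.t. A x <= b, x >= 0' is:
  Dual:  min b^T y  s.t.  A^T y >= c,  y >= 0.

So the dual LP is:
  minimize  11y1 + 12y2 + 65y3
  subject to:
    y1 + 4y3 >= 5
    y2 + 2y3 >= 6
    y1, y2, y3 >= 0

Solving the primal: x* = (10.25, 12).
  primal value c^T x* = 123.25.
Solving the dual: y* = (0, 3.5, 1.25).
  dual value b^T y* = 123.25.
Strong duality: c^T x* = b^T y*. Confirmed.

123.25


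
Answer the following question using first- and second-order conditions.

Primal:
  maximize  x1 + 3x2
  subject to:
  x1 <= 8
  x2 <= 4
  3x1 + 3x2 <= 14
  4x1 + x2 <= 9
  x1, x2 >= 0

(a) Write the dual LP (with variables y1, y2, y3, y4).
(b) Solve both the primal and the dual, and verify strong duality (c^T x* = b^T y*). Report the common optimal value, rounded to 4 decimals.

The standard primal-dual pair for 'max c^T x s.t. A x <= b, x >= 0' is:
  Dual:  min b^T y  s.t.  A^T y >= c,  y >= 0.

So the dual LP is:
  minimize  8y1 + 4y2 + 14y3 + 9y4
  subject to:
    y1 + 3y3 + 4y4 >= 1
    y2 + 3y3 + y4 >= 3
    y1, y2, y3, y4 >= 0

Solving the primal: x* = (0.6667, 4).
  primal value c^T x* = 12.6667.
Solving the dual: y* = (0, 2, 0.3333, 0).
  dual value b^T y* = 12.6667.
Strong duality: c^T x* = b^T y*. Confirmed.

12.6667


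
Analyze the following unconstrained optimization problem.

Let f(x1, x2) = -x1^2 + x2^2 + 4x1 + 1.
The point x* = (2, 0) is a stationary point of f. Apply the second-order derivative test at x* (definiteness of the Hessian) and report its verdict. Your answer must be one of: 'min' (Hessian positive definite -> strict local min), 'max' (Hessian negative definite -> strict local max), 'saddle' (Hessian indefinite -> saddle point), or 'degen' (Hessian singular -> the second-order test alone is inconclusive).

Compute the Hessian H = grad^2 f:
  H = [[-2, 0], [0, 2]]
Verify stationarity: grad f(x*) = H x* + g = (0, 0).
Eigenvalues of H: -2, 2.
Eigenvalues have mixed signs, so H is indefinite -> x* is a saddle point.

saddle


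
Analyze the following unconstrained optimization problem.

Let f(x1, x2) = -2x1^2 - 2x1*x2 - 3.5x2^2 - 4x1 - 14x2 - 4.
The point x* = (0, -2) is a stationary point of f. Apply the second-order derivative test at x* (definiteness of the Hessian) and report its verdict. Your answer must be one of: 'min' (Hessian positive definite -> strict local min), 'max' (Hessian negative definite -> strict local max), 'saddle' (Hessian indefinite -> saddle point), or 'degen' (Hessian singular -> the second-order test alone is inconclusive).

Compute the Hessian H = grad^2 f:
  H = [[-4, -2], [-2, -7]]
Verify stationarity: grad f(x*) = H x* + g = (0, 0).
Eigenvalues of H: -8, -3.
Both eigenvalues < 0, so H is negative definite -> x* is a strict local max.

max


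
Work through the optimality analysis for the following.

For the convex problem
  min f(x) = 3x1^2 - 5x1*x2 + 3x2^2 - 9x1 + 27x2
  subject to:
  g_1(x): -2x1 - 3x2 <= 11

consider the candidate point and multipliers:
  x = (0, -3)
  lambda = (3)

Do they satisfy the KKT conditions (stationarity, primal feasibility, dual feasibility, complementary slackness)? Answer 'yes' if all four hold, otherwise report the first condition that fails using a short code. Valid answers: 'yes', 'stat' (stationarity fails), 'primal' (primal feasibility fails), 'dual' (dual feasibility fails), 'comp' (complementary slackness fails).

Gradient of f: grad f(x) = Q x + c = (6, 9)
Constraint values g_i(x) = a_i^T x - b_i:
  g_1((0, -3)) = -2
Stationarity residual: grad f(x) + sum_i lambda_i a_i = (0, 0)
  -> stationarity OK
Primal feasibility (all g_i <= 0): OK
Dual feasibility (all lambda_i >= 0): OK
Complementary slackness (lambda_i * g_i(x) = 0 for all i): FAILS

Verdict: the first failing condition is complementary_slackness -> comp.

comp


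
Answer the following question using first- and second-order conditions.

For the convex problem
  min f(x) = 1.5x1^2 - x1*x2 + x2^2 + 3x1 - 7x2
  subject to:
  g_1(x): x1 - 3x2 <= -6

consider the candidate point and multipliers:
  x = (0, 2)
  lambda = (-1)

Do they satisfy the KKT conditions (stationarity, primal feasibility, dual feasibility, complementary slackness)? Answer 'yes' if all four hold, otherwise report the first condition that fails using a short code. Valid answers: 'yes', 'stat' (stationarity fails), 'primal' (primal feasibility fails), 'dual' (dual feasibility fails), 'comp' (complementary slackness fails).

Gradient of f: grad f(x) = Q x + c = (1, -3)
Constraint values g_i(x) = a_i^T x - b_i:
  g_1((0, 2)) = 0
Stationarity residual: grad f(x) + sum_i lambda_i a_i = (0, 0)
  -> stationarity OK
Primal feasibility (all g_i <= 0): OK
Dual feasibility (all lambda_i >= 0): FAILS
Complementary slackness (lambda_i * g_i(x) = 0 for all i): OK

Verdict: the first failing condition is dual_feasibility -> dual.

dual


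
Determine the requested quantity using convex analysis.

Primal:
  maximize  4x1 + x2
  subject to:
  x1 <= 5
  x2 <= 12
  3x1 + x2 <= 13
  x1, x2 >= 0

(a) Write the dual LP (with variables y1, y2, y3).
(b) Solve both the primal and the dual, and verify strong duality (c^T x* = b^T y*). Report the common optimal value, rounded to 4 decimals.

The standard primal-dual pair for 'max c^T x s.t. A x <= b, x >= 0' is:
  Dual:  min b^T y  s.t.  A^T y >= c,  y >= 0.

So the dual LP is:
  minimize  5y1 + 12y2 + 13y3
  subject to:
    y1 + 3y3 >= 4
    y2 + y3 >= 1
    y1, y2, y3 >= 0

Solving the primal: x* = (4.3333, 0).
  primal value c^T x* = 17.3333.
Solving the dual: y* = (0, 0, 1.3333).
  dual value b^T y* = 17.3333.
Strong duality: c^T x* = b^T y*. Confirmed.

17.3333


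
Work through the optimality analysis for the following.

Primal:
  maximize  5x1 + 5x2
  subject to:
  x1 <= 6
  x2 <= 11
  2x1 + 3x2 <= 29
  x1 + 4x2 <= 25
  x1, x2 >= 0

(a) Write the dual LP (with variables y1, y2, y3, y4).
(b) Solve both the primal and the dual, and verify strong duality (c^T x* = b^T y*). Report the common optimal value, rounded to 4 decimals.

The standard primal-dual pair for 'max c^T x s.t. A x <= b, x >= 0' is:
  Dual:  min b^T y  s.t.  A^T y >= c,  y >= 0.

So the dual LP is:
  minimize  6y1 + 11y2 + 29y3 + 25y4
  subject to:
    y1 + 2y3 + y4 >= 5
    y2 + 3y3 + 4y4 >= 5
    y1, y2, y3, y4 >= 0

Solving the primal: x* = (6, 4.75).
  primal value c^T x* = 53.75.
Solving the dual: y* = (3.75, 0, 0, 1.25).
  dual value b^T y* = 53.75.
Strong duality: c^T x* = b^T y*. Confirmed.

53.75


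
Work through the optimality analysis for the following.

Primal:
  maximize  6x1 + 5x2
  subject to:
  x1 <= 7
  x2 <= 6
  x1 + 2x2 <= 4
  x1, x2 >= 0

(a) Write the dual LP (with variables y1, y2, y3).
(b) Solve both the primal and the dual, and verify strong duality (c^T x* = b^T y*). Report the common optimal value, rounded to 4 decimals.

The standard primal-dual pair for 'max c^T x s.t. A x <= b, x >= 0' is:
  Dual:  min b^T y  s.t.  A^T y >= c,  y >= 0.

So the dual LP is:
  minimize  7y1 + 6y2 + 4y3
  subject to:
    y1 + y3 >= 6
    y2 + 2y3 >= 5
    y1, y2, y3 >= 0

Solving the primal: x* = (4, 0).
  primal value c^T x* = 24.
Solving the dual: y* = (0, 0, 6).
  dual value b^T y* = 24.
Strong duality: c^T x* = b^T y*. Confirmed.

24


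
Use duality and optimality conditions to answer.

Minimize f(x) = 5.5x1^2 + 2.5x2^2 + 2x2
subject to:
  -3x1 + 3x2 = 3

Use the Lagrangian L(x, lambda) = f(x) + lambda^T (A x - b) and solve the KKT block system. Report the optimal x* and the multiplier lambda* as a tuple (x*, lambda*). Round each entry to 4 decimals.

Form the Lagrangian:
  L(x, lambda) = (1/2) x^T Q x + c^T x + lambda^T (A x - b)
Stationarity (grad_x L = 0): Q x + c + A^T lambda = 0.
Primal feasibility: A x = b.

This gives the KKT block system:
  [ Q   A^T ] [ x     ]   [-c ]
  [ A    0  ] [ lambda ] = [ b ]

Solving the linear system:
  x*      = (-0.4375, 0.5625)
  lambda* = (-1.6042)
  f(x*)   = 2.9688

x* = (-0.4375, 0.5625), lambda* = (-1.6042)


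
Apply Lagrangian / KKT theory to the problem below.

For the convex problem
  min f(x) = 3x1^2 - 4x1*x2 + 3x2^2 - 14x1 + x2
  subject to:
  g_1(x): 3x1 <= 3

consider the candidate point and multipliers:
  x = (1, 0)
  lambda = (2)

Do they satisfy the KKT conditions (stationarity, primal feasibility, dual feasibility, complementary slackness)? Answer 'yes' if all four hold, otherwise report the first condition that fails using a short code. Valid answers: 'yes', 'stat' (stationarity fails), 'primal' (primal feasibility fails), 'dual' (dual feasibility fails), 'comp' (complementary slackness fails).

Gradient of f: grad f(x) = Q x + c = (-8, -3)
Constraint values g_i(x) = a_i^T x - b_i:
  g_1((1, 0)) = 0
Stationarity residual: grad f(x) + sum_i lambda_i a_i = (-2, -3)
  -> stationarity FAILS
Primal feasibility (all g_i <= 0): OK
Dual feasibility (all lambda_i >= 0): OK
Complementary slackness (lambda_i * g_i(x) = 0 for all i): OK

Verdict: the first failing condition is stationarity -> stat.

stat


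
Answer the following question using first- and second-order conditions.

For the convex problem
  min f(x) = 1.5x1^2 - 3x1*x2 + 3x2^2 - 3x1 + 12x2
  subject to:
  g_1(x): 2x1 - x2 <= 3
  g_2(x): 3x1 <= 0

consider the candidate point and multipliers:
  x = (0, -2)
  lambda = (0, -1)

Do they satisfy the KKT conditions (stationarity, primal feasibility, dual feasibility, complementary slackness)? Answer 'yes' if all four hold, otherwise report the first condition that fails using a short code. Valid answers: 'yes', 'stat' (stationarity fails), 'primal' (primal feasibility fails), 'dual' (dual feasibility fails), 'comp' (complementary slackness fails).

Gradient of f: grad f(x) = Q x + c = (3, 0)
Constraint values g_i(x) = a_i^T x - b_i:
  g_1((0, -2)) = -1
  g_2((0, -2)) = 0
Stationarity residual: grad f(x) + sum_i lambda_i a_i = (0, 0)
  -> stationarity OK
Primal feasibility (all g_i <= 0): OK
Dual feasibility (all lambda_i >= 0): FAILS
Complementary slackness (lambda_i * g_i(x) = 0 for all i): OK

Verdict: the first failing condition is dual_feasibility -> dual.

dual


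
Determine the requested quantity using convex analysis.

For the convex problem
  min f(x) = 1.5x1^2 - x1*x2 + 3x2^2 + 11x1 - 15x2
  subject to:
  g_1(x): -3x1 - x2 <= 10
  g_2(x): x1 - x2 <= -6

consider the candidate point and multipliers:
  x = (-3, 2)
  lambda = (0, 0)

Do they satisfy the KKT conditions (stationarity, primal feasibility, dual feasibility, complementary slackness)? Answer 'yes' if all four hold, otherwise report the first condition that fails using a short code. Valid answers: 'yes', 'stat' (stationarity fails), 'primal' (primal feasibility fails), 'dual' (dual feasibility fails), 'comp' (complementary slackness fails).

Gradient of f: grad f(x) = Q x + c = (0, 0)
Constraint values g_i(x) = a_i^T x - b_i:
  g_1((-3, 2)) = -3
  g_2((-3, 2)) = 1
Stationarity residual: grad f(x) + sum_i lambda_i a_i = (0, 0)
  -> stationarity OK
Primal feasibility (all g_i <= 0): FAILS
Dual feasibility (all lambda_i >= 0): OK
Complementary slackness (lambda_i * g_i(x) = 0 for all i): OK

Verdict: the first failing condition is primal_feasibility -> primal.

primal


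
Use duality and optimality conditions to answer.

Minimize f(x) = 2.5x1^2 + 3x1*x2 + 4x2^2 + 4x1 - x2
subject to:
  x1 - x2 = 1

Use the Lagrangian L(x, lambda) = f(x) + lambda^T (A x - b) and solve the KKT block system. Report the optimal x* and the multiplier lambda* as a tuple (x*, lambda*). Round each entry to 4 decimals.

Form the Lagrangian:
  L(x, lambda) = (1/2) x^T Q x + c^T x + lambda^T (A x - b)
Stationarity (grad_x L = 0): Q x + c + A^T lambda = 0.
Primal feasibility: A x = b.

This gives the KKT block system:
  [ Q   A^T ] [ x     ]   [-c ]
  [ A    0  ] [ lambda ] = [ b ]

Solving the linear system:
  x*      = (0.4211, -0.5789)
  lambda* = (-4.3684)
  f(x*)   = 3.3158

x* = (0.4211, -0.5789), lambda* = (-4.3684)


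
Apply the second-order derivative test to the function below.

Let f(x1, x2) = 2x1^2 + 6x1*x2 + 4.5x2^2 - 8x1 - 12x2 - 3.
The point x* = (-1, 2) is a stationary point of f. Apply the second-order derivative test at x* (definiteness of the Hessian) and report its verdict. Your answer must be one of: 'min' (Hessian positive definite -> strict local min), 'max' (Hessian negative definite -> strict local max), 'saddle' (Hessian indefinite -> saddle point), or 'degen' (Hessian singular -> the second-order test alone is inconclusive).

Compute the Hessian H = grad^2 f:
  H = [[4, 6], [6, 9]]
Verify stationarity: grad f(x*) = H x* + g = (0, 0).
Eigenvalues of H: 0, 13.
H has a zero eigenvalue (singular; positive semidefinite but not definite), so H is neither positive definite, negative definite, nor indefinite. The second-order test alone is inconclusive -> degen.
(Indeed, f is constant along the null direction of H through x*, so x* is not a strict local extremum.)

degen


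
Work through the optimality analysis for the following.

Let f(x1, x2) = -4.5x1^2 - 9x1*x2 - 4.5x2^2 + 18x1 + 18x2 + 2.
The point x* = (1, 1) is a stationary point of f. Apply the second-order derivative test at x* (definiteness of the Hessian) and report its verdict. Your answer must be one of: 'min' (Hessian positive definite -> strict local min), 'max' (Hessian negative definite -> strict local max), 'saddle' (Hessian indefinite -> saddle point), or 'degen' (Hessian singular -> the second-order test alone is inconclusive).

Compute the Hessian H = grad^2 f:
  H = [[-9, -9], [-9, -9]]
Verify stationarity: grad f(x*) = H x* + g = (0, 0).
Eigenvalues of H: -18, 0.
H has a zero eigenvalue (singular; negative semidefinite but not definite), so H is neither positive definite, negative definite, nor indefinite. The second-order test alone is inconclusive -> degen.
(Indeed, f is constant along the null direction of H through x*, so x* is not a strict local extremum.)

degen


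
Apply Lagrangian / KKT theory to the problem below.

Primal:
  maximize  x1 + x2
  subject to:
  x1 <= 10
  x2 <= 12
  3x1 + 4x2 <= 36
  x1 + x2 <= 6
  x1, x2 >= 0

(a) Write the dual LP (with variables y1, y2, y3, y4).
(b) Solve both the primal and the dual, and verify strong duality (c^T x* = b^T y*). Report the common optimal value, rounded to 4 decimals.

The standard primal-dual pair for 'max c^T x s.t. A x <= b, x >= 0' is:
  Dual:  min b^T y  s.t.  A^T y >= c,  y >= 0.

So the dual LP is:
  minimize  10y1 + 12y2 + 36y3 + 6y4
  subject to:
    y1 + 3y3 + y4 >= 1
    y2 + 4y3 + y4 >= 1
    y1, y2, y3, y4 >= 0

Solving the primal: x* = (6, 0).
  primal value c^T x* = 6.
Solving the dual: y* = (0, 0, 0, 1).
  dual value b^T y* = 6.
Strong duality: c^T x* = b^T y*. Confirmed.

6


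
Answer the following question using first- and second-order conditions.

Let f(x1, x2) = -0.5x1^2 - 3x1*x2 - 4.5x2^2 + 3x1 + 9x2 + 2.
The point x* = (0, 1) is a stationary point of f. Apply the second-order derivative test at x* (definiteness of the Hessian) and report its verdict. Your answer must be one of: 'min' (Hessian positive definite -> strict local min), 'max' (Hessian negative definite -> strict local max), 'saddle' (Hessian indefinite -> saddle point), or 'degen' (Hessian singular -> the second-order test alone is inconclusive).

Compute the Hessian H = grad^2 f:
  H = [[-1, -3], [-3, -9]]
Verify stationarity: grad f(x*) = H x* + g = (0, 0).
Eigenvalues of H: -10, 0.
H has a zero eigenvalue (singular; negative semidefinite but not definite), so H is neither positive definite, negative definite, nor indefinite. The second-order test alone is inconclusive -> degen.
(Indeed, f is constant along the null direction of H through x*, so x* is not a strict local extremum.)

degen


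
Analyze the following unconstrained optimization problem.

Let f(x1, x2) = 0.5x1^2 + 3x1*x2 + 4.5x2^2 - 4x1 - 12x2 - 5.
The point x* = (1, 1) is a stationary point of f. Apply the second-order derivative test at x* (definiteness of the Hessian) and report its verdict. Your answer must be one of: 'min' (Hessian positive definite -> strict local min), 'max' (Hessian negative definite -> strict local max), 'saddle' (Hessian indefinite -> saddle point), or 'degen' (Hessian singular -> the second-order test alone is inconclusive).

Compute the Hessian H = grad^2 f:
  H = [[1, 3], [3, 9]]
Verify stationarity: grad f(x*) = H x* + g = (0, 0).
Eigenvalues of H: 0, 10.
H has a zero eigenvalue (singular; positive semidefinite but not definite), so H is neither positive definite, negative definite, nor indefinite. The second-order test alone is inconclusive -> degen.
(Indeed, f is constant along the null direction of H through x*, so x* is not a strict local extremum.)

degen


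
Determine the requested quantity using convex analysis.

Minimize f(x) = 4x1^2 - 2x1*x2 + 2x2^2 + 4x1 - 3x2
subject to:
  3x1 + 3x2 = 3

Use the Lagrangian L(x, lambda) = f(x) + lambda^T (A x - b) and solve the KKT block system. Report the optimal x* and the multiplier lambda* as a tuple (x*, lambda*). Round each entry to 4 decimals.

Form the Lagrangian:
  L(x, lambda) = (1/2) x^T Q x + c^T x + lambda^T (A x - b)
Stationarity (grad_x L = 0): Q x + c + A^T lambda = 0.
Primal feasibility: A x = b.

This gives the KKT block system:
  [ Q   A^T ] [ x     ]   [-c ]
  [ A    0  ] [ lambda ] = [ b ]

Solving the linear system:
  x*      = (-0.0625, 1.0625)
  lambda* = (-0.4583)
  f(x*)   = -1.0312

x* = (-0.0625, 1.0625), lambda* = (-0.4583)


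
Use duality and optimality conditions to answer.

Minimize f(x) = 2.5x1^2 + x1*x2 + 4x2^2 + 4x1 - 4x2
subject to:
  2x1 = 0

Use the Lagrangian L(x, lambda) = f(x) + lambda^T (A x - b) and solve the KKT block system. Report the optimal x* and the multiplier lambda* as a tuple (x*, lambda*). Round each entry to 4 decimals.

Form the Lagrangian:
  L(x, lambda) = (1/2) x^T Q x + c^T x + lambda^T (A x - b)
Stationarity (grad_x L = 0): Q x + c + A^T lambda = 0.
Primal feasibility: A x = b.

This gives the KKT block system:
  [ Q   A^T ] [ x     ]   [-c ]
  [ A    0  ] [ lambda ] = [ b ]

Solving the linear system:
  x*      = (0, 0.5)
  lambda* = (-2.25)
  f(x*)   = -1

x* = (0, 0.5), lambda* = (-2.25)


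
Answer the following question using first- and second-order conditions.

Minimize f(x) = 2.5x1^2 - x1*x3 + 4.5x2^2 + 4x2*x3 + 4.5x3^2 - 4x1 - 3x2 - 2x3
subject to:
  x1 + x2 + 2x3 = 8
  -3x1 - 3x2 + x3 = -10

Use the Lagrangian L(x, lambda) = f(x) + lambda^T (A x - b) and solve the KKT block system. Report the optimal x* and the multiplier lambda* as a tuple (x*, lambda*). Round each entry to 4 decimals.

Form the Lagrangian:
  L(x, lambda) = (1/2) x^T Q x + c^T x + lambda^T (A x - b)
Stationarity (grad_x L = 0): Q x + c + A^T lambda = 0.
Primal feasibility: A x = b.

This gives the KKT block system:
  [ Q   A^T ] [ x     ]   [-c ]
  [ A    0  ] [ lambda ] = [ b ]

Solving the linear system:
  x*      = (3.3571, 0.6429, 2)
  lambda* = (-8.0612, 0.9082)
  f(x*)   = 27.1071

x* = (3.3571, 0.6429, 2), lambda* = (-8.0612, 0.9082)


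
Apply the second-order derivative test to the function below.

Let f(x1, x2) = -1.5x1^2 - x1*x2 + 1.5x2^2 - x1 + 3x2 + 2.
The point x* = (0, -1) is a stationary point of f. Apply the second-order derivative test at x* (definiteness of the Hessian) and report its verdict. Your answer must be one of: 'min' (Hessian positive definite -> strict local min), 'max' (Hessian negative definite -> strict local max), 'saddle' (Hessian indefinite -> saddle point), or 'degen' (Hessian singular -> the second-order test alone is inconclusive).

Compute the Hessian H = grad^2 f:
  H = [[-3, -1], [-1, 3]]
Verify stationarity: grad f(x*) = H x* + g = (0, 0).
Eigenvalues of H: -3.1623, 3.1623.
Eigenvalues have mixed signs, so H is indefinite -> x* is a saddle point.

saddle
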